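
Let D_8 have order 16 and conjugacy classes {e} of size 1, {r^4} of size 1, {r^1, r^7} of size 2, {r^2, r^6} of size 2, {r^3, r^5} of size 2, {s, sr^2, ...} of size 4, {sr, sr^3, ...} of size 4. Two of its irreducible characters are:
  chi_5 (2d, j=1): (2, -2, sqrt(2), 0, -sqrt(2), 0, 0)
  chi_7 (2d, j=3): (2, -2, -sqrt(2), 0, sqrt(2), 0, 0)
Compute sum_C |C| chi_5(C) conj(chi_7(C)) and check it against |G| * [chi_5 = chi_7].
Sum = 0; so <chi_5, chi_7> = 0 (distinct irreducibles are orthogonal).

Compute term by term over conjugacy classes (|C| * chi_5(C) * conj(chi_7(C))):
  1*(2)*conj(2) + 1*(-2)*conj(-2) + 2*(sqrt(2))*conj(-sqrt(2)) + 2*(0)*conj(0) + 2*(-sqrt(2))*conj(sqrt(2)) + 4*(0)*conj(0) + 4*(0)*conj(0)
  = (4) + (4) + (-4) + (0) + (-4) + (0) + (0)
  = 0.
Dividing by |G| = 16 gives 0/16 = 0, matching the row-orthogonality relation <chi_5, chi_7> = [chi_5 = chi_7].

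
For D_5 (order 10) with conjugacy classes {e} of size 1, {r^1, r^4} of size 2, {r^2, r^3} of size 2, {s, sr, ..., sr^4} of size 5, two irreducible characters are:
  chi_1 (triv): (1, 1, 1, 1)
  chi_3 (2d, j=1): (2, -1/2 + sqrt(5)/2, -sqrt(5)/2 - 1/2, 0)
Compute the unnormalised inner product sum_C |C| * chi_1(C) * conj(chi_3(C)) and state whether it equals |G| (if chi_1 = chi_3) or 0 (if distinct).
Sum = 0; so <chi_1, chi_3> = 0 (distinct irreducibles are orthogonal).

Justification: Compute term by term over conjugacy classes (|C| * chi_1(C) * conj(chi_3(C))):
  1*(1)*conj(2) + 2*(1)*conj(-1/2 + sqrt(5)/2) + 2*(1)*conj(-sqrt(5)/2 - 1/2) + 5*(1)*conj(0)
  = (2) + (-1 + sqrt(5)) + (-sqrt(5) - 1) + (0)
  = 0.
Dividing by |G| = 10 gives 0/10 = 0, matching the row-orthogonality relation <chi_1, chi_3> = [chi_1 = chi_3].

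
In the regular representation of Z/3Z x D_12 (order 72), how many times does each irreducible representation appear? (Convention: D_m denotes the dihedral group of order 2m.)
Each irreducible V_i of dimension d_i appears with multiplicity d_i, i.e. rho_reg = (direct sum over all irreducibles V_i) d_i V_i. The irreducible dimensions for Z/3Z x D_12 are 1, 1, 1, 1, 1, 1, 1, 1, 1, 1, 1, 1, 2, 2, 2, 2, 2, 2, 2, 2, 2, 2, 2, 2, 2, 2, 2: 12 irreducibles of dimension 1, each with multiplicity 1; 15 irreducibles of dimension 2, each with multiplicity 2. Total dimension 12*1*1 + 15*2*2 = 72 = |G|.

Justification: General theorem: in the regular representation of a finite group G, each irreducible appears with multiplicity equal to its dimension. Check: dim(rho_reg) = sum d_i^2 = 1 + 1 + 1 + 1 + 1 + 1 + 1 + 1 + 1 + 1 + 1 + 1 + 4 + 4 + 4 + 4 + 4 + 4 + 4 + 4 + 4 + 4 + 4 + 4 + 4 + 4 + 4 = 72 = |G|.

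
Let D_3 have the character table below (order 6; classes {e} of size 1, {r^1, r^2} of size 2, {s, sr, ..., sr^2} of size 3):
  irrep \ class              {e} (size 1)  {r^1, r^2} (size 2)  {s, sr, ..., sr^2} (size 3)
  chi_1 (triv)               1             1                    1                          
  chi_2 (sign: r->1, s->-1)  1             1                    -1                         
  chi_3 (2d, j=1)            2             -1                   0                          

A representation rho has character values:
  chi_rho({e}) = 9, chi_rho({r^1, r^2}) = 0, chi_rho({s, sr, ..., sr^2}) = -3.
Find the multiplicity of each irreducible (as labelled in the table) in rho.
Multiplicities: chi_1: 0, chi_2: 3, chi_3: 3.

Working: Use <chi_rho, chi> = (1/|G|) sum_C |C| * chi_rho(C) * conj(chi(C)) with |G| = 6 for each irreducible chi in the table:
  <chi_rho, chi_1> = (1/6)[1*(9)*conj(1) + 2*(0)*conj(1) + 3*(-3)*conj(1)]
      = (1/6)[(9) + (0) + (-9)] = 0/6 = 0
  <chi_rho, chi_2> = (1/6)[1*(9)*conj(1) + 2*(0)*conj(1) + 3*(-3)*conj(-1)]
      = (1/6)[(9) + (0) + (9)] = 18/6 = 3
  <chi_rho, chi_3> = (1/6)[1*(9)*conj(2) + 2*(0)*conj(-1) + 3*(-3)*conj(0)]
      = (1/6)[(18) + (0) + (0)] = 18/6 = 3
Dimension check: dim(rho) = sum (mult * dim) = 0*1 + 3*1 + 3*2 = 9 = chi_rho(e) = 9.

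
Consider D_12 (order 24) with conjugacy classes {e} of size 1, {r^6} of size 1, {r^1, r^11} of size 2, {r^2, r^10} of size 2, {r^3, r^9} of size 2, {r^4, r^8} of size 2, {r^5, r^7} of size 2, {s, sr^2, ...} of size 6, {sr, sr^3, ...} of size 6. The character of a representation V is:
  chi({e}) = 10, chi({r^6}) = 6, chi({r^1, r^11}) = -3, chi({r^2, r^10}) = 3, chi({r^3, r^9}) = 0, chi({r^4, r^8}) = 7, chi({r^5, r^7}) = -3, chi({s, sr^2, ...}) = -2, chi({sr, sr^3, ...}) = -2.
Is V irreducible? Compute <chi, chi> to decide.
Not irreducible (reducible): <chi, chi> = 14 > 1.

Justification: <chi, chi> = (1/|G|) sum_C |C| * |chi(C)|^2 = (1/24)[1*|10|^2 + 1*|6|^2 + 2*|-3|^2 + 2*|3|^2 + 2*|0|^2 + 2*|7|^2 + 2*|-3|^2 + 6*|-2|^2 + 6*|-2|^2]
  = (1/24)[(100) + (36) + (18) + (18) + (0) + (98) + (18) + (24) + (24)] = 336/24 = 14.
A character is irreducible iff <chi, chi> = 1, so this representation is reducible.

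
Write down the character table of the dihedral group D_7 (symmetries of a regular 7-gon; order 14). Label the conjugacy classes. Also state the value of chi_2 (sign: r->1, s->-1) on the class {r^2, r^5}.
Conjugacy classes: {e} of size 1, {r^1, r^6} of size 2, {r^2, r^5} of size 2, {r^3, r^4} of size 2, {s, sr, ..., sr^6} of size 7.
Character table:
  irrep \ class              {e} (size 1)  {r^1, r^6} (size 2)  {r^2, r^5} (size 2)  {r^3, r^4} (size 2)  {s, sr, ..., sr^6} (size 7)
  chi_1 (triv)               1             1                    1                    1                    1                          
  chi_2 (sign: r->1, s->-1)  1             1                    1                    1                    -1                         
  chi_3 (2d, j=1)            2             2*cos(2*pi/7)        -2*cos(3*pi/7)       -2*cos(pi/7)         0                          
  chi_4 (2d, j=2)            2             -2*cos(3*pi/7)       -2*cos(pi/7)         2*cos(2*pi/7)        0                          
  chi_5 (2d, j=3)            2             -2*cos(pi/7)         2*cos(2*pi/7)        -2*cos(3*pi/7)       0                          

Spot check: chi_2 (sign: r->1, s->-1) on {r^2, r^5} = 1.

Derivation: D_7 has order 2*7 = 14 with 5 conjugacy classes, hence 5 irreducibles. Sum of squared dims 1 + 1 + 4 + 4 + 4 = 14 = |G|. Linear characters come from the abelianisation; the 2-dimensional irreps have character r^k -> 2*cos(2*pi*j*k/7), reflections -> 0.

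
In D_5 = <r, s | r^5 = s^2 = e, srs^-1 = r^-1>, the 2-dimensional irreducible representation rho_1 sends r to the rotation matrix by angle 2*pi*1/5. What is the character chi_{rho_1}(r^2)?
chi_{rho_1}(r^2) = 2*cos(2*pi*1*2/5) = -sqrt(5)/2 - 1/2

Reasoning: rho_1(r^2) is rotation by angle 2*pi*1*2/5, whose trace is 2*cos(2*pi*1*2/5) = -sqrt(5)/2 - 1/2.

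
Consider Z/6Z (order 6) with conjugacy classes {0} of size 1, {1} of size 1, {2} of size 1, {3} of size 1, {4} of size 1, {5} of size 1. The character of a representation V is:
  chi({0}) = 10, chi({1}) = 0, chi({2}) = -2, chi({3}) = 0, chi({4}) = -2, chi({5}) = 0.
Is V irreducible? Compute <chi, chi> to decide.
Not irreducible (reducible): <chi, chi> = 18 > 1.

Explanation: <chi, chi> = (1/|G|) sum_C |C| * |chi(C)|^2 = (1/6)[1*|10|^2 + 1*|0|^2 + 1*|-2|^2 + 1*|0|^2 + 1*|-2|^2 + 1*|0|^2]
  = (1/6)[(100) + (0) + (4) + (0) + (4) + (0)] = 108/6 = 18.
(Exp terms are combined using exp(i*s)*conj(exp(i*t)) = exp(i*(s-t)), and sums of them are collapsed using the identity that for every m > 1 the m distinct m-th roots of unity sum to 0, e.g. 1 + exp(2*I*pi/3) + exp(-2*I*pi/3) = 0.)
A character is irreducible iff <chi, chi> = 1, so this representation is reducible.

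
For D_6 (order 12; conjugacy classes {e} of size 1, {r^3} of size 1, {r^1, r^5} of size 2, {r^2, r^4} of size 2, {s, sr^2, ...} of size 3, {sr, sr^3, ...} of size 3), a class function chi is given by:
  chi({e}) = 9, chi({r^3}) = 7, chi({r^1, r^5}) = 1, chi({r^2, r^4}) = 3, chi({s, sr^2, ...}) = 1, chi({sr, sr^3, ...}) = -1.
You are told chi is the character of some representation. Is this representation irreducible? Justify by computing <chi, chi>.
Not irreducible (reducible): <chi, chi> = 13 > 1.

Solution. <chi, chi> = (1/|G|) sum_C |C| * |chi(C)|^2 = (1/12)[1*|9|^2 + 1*|7|^2 + 2*|1|^2 + 2*|3|^2 + 3*|1|^2 + 3*|-1|^2]
  = (1/12)[(81) + (49) + (2) + (18) + (3) + (3)] = 156/12 = 13.
A character is irreducible iff <chi, chi> = 1, so this representation is reducible.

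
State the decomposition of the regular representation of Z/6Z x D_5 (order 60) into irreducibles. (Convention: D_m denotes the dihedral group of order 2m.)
Each irreducible V_i of dimension d_i appears with multiplicity d_i, i.e. rho_reg = (direct sum over all irreducibles V_i) d_i V_i. The irreducible dimensions for Z/6Z x D_5 are 1, 1, 1, 1, 1, 1, 1, 1, 1, 1, 1, 1, 2, 2, 2, 2, 2, 2, 2, 2, 2, 2, 2, 2: 12 irreducibles of dimension 1, each with multiplicity 1; 12 irreducibles of dimension 2, each with multiplicity 2. Total dimension 12*1*1 + 12*2*2 = 60 = |G|.

Solution. General theorem: in the regular representation of a finite group G, each irreducible appears with multiplicity equal to its dimension. Check: dim(rho_reg) = sum d_i^2 = 1 + 1 + 1 + 1 + 1 + 1 + 1 + 1 + 1 + 1 + 1 + 1 + 4 + 4 + 4 + 4 + 4 + 4 + 4 + 4 + 4 + 4 + 4 + 4 = 60 = |G|.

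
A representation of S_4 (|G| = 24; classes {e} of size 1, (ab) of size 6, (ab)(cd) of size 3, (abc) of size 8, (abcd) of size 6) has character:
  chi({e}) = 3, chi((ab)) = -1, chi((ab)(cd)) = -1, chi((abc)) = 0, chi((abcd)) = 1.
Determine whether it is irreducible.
Irreducible: <chi, chi> = 1.

Explanation: <chi, chi> = (1/|G|) sum_C |C| * |chi(C)|^2 = (1/24)[1*|3|^2 + 6*|-1|^2 + 3*|-1|^2 + 8*|0|^2 + 6*|1|^2]
  = (1/24)[(9) + (6) + (3) + (0) + (6)] = 24/24 = 1.
A character is irreducible iff <chi, chi> = 1, so this representation is irreducible.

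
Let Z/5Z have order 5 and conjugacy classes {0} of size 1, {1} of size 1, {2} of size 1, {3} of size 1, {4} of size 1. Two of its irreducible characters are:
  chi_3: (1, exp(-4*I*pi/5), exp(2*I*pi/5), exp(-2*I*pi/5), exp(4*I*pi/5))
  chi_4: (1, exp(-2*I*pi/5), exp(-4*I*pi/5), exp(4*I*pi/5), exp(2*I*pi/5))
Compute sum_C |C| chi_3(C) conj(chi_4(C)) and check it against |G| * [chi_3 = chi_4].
Sum = 0; so <chi_3, chi_4> = 0 (distinct irreducibles are orthogonal).

Reasoning: Compute term by term over conjugacy classes (|C| * chi_3(C) * conj(chi_4(C))):
  1*(1)*conj(1) + 1*(exp(-4*I*pi/5))*conj(exp(-2*I*pi/5)) + 1*(exp(2*I*pi/5))*conj(exp(-4*I*pi/5)) + 1*(exp(-2*I*pi/5))*conj(exp(4*I*pi/5)) + 1*(exp(4*I*pi/5))*conj(exp(2*I*pi/5))
  = (1) + (exp(-2*I*pi/5)) + (exp(-4*I*pi/5)) + (exp(4*I*pi/5)) + (exp(2*I*pi/5))
  = 0.
(Exp terms are combined using exp(i*s)*conj(exp(i*t)) = exp(i*(s-t)), and sums of them are collapsed using the identity that for every m > 1 the m distinct m-th roots of unity sum to 0, e.g. 1 + exp(2*I*pi/3) + exp(-2*I*pi/3) = 0.)
Dividing by |G| = 5 gives 0/5 = 0, matching the row-orthogonality relation <chi_3, chi_4> = [chi_3 = chi_4].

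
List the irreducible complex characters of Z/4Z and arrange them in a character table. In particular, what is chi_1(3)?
Character table of Z/4Z (irreps indexed chi_0,...,chi_3 with chi_k(m) = zeta_4^(k*m), zeta_4 = exp(2*pi*i/4)):
  irrep \ class  {0} (size 1)  {1} (size 1)  {2} (size 1)  {3} (size 1)
  chi_0          1             1             1             1           
  chi_1          1             I             -1            -I          
  chi_2          1             -1            1             -1          
  chi_3          1             -I            -1            I           

Spot check: chi_1(3) = zeta_4^(1*3) = zeta_4^3 = -I.

Argument: Z/4Z is abelian, so all 4 irreducible complex representations are 1-dimensional. They are given by chi_k(m) = zeta_4^(k*m) for k = 0,...,3. Row orthogonality: sum_m chi_k(m) conj(chi_l(m)) = 4 * [k = l].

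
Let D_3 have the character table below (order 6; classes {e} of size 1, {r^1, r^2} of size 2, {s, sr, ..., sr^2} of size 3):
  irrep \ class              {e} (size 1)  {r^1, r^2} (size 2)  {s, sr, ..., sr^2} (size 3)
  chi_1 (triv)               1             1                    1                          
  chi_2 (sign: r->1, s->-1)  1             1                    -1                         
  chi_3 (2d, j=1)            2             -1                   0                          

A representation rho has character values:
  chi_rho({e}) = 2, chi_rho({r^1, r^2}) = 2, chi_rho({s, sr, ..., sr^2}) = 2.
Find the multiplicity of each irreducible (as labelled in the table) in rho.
Multiplicities: chi_1: 2, chi_2: 0, chi_3: 0.

Reasoning: Use <chi_rho, chi> = (1/|G|) sum_C |C| * chi_rho(C) * conj(chi(C)) with |G| = 6 for each irreducible chi in the table:
  <chi_rho, chi_1> = (1/6)[1*(2)*conj(1) + 2*(2)*conj(1) + 3*(2)*conj(1)]
      = (1/6)[(2) + (4) + (6)] = 12/6 = 2
  <chi_rho, chi_2> = (1/6)[1*(2)*conj(1) + 2*(2)*conj(1) + 3*(2)*conj(-1)]
      = (1/6)[(2) + (4) + (-6)] = 0/6 = 0
  <chi_rho, chi_3> = (1/6)[1*(2)*conj(2) + 2*(2)*conj(-1) + 3*(2)*conj(0)]
      = (1/6)[(4) + (-4) + (0)] = 0/6 = 0
Dimension check: dim(rho) = sum (mult * dim) = 2*1 + 0*1 + 0*2 = 2 = chi_rho(e) = 2.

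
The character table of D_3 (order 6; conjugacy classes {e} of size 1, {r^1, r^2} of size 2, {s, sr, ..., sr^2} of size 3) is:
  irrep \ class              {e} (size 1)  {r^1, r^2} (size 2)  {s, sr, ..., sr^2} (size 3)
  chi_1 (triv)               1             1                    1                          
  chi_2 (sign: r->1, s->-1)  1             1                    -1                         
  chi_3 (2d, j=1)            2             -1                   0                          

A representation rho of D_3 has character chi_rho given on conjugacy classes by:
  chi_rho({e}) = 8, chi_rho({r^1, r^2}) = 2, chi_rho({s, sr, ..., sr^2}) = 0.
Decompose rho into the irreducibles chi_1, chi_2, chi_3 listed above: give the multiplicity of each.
Multiplicities: chi_1: 2, chi_2: 2, chi_3: 2.

Explanation: Use <chi_rho, chi> = (1/|G|) sum_C |C| * chi_rho(C) * conj(chi(C)) with |G| = 6 for each irreducible chi in the table:
  <chi_rho, chi_1> = (1/6)[1*(8)*conj(1) + 2*(2)*conj(1) + 3*(0)*conj(1)]
      = (1/6)[(8) + (4) + (0)] = 12/6 = 2
  <chi_rho, chi_2> = (1/6)[1*(8)*conj(1) + 2*(2)*conj(1) + 3*(0)*conj(-1)]
      = (1/6)[(8) + (4) + (0)] = 12/6 = 2
  <chi_rho, chi_3> = (1/6)[1*(8)*conj(2) + 2*(2)*conj(-1) + 3*(0)*conj(0)]
      = (1/6)[(16) + (-4) + (0)] = 12/6 = 2
Dimension check: dim(rho) = sum (mult * dim) = 2*1 + 2*1 + 2*2 = 8 = chi_rho(e) = 8.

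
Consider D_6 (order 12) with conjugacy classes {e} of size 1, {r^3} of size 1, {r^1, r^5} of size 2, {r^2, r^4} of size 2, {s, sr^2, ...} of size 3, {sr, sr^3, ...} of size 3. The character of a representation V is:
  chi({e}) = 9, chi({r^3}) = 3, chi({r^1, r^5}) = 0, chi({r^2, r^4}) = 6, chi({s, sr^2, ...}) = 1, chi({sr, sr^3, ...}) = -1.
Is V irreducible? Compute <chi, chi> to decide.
Not irreducible (reducible): <chi, chi> = 14 > 1.

Working: <chi, chi> = (1/|G|) sum_C |C| * |chi(C)|^2 = (1/12)[1*|9|^2 + 1*|3|^2 + 2*|0|^2 + 2*|6|^2 + 3*|1|^2 + 3*|-1|^2]
  = (1/12)[(81) + (9) + (0) + (72) + (3) + (3)] = 168/12 = 14.
A character is irreducible iff <chi, chi> = 1, so this representation is reducible.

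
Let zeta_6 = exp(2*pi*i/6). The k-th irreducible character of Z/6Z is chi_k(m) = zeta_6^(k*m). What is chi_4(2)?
chi_4(2) = zeta_6^8 = exp(2*I*pi/3)

Working: chi_4(2) = zeta_6^(4*2) = zeta_6^8. Since zeta_6^6 = 1, this equals zeta_6^2 = exp(2*pi*i*2/6) = exp(2*I*pi/3).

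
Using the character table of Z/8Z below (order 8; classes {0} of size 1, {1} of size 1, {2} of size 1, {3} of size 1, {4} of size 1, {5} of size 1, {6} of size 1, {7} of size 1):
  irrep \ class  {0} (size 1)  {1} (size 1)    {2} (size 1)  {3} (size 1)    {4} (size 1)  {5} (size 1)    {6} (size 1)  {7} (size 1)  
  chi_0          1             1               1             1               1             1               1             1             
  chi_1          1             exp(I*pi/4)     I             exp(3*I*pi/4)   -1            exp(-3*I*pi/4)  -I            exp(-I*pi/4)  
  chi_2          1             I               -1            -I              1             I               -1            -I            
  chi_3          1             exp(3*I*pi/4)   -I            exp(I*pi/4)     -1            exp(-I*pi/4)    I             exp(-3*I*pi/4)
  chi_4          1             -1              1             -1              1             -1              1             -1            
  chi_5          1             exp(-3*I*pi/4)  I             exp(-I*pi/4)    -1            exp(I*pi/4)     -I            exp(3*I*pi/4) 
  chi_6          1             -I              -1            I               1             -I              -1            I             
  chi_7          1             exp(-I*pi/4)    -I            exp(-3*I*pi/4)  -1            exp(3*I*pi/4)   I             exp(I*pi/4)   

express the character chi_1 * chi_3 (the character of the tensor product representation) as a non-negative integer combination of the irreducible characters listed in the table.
chi_1 tensor chi_3 = chi_4 (all other irreducibles have multiplicity 0).

Argument: The character of a tensor product is the pointwise product (chi_1 * chi_3)(C) = chi_1(C) * chi_3(C):
  {0}: (1)*(1), {1}: (exp(I*pi/4))*(exp(3*I*pi/4)), {2}: (I)*(-I), {3}: (exp(3*I*pi/4))*(exp(I*pi/4)), {4}: (-1)*(-1), {5}: (exp(-3*I*pi/4))*(exp(-I*pi/4)), {6}: (-I)*(I), {7}: (exp(-I*pi/4))*(exp(-3*I*pi/4))
so (chi_1 * chi_3) takes values
  {0} -> 1, {1} -> -1, {2} -> 1, {3} -> -1, {4} -> 1, {5} -> -1, {6} -> 1, {7} -> -1.
Now take the inner product of this character with each irreducible chi from the table, <chi_1*chi_3, chi> = (1/8) sum_C |C| (chi_1*chi_3)(C) conj(chi(C)):
  <chi_1*chi_3, chi_0> = (1/8)[1*(1)*conj(1) + 1*(-1)*conj(1) + 1*(1)*conj(1) + 1*(-1)*conj(1) + 1*(1)*conj(1) + 1*(-1)*conj(1) + 1*(1)*conj(1) + 1*(-1)*conj(1)]
      = (1/8)[(1) + (-1) + (1) + (-1) + (1) + (-1) + (1) + (-1)] = 0/8 = 0
  <chi_1*chi_3, chi_1> = (1/8)[1*(1)*conj(1) + 1*(-1)*conj(exp(I*pi/4)) + 1*(1)*conj(I) + 1*(-1)*conj(exp(3*I*pi/4)) + 1*(1)*conj(-1) + 1*(-1)*conj(exp(-3*I*pi/4)) + 1*(1)*conj(-I) + 1*(-1)*conj(exp(-I*pi/4))]
      = (1/8)[(1) + (-exp(-I*pi/4)) + (-I) + (-exp(-3*I*pi/4)) + (-1) + (-exp(3*I*pi/4)) + (I) + (-exp(I*pi/4))] = 0/8 = 0
  <chi_1*chi_3, chi_2> = (1/8)[1*(1)*conj(1) + 1*(-1)*conj(I) + 1*(1)*conj(-1) + 1*(-1)*conj(-I) + 1*(1)*conj(1) + 1*(-1)*conj(I) + 1*(1)*conj(-1) + 1*(-1)*conj(-I)]
      = (1/8)[(1) + (I) + (-1) + (-I) + (1) + (I) + (-1) + (-I)] = 0/8 = 0
  <chi_1*chi_3, chi_3> = (1/8)[1*(1)*conj(1) + 1*(-1)*conj(exp(3*I*pi/4)) + 1*(1)*conj(-I) + 1*(-1)*conj(exp(I*pi/4)) + 1*(1)*conj(-1) + 1*(-1)*conj(exp(-I*pi/4)) + 1*(1)*conj(I) + 1*(-1)*conj(exp(-3*I*pi/4))]
      = (1/8)[(1) + (-exp(-3*I*pi/4)) + (I) + (-exp(-I*pi/4)) + (-1) + (-exp(I*pi/4)) + (-I) + (-exp(3*I*pi/4))] = 0/8 = 0
  <chi_1*chi_3, chi_4> = (1/8)[1*(1)*conj(1) + 1*(-1)*conj(-1) + 1*(1)*conj(1) + 1*(-1)*conj(-1) + 1*(1)*conj(1) + 1*(-1)*conj(-1) + 1*(1)*conj(1) + 1*(-1)*conj(-1)]
      = (1/8)[(1) + (1) + (1) + (1) + (1) + (1) + (1) + (1)] = 8/8 = 1
  <chi_1*chi_3, chi_5> = (1/8)[1*(1)*conj(1) + 1*(-1)*conj(exp(-3*I*pi/4)) + 1*(1)*conj(I) + 1*(-1)*conj(exp(-I*pi/4)) + 1*(1)*conj(-1) + 1*(-1)*conj(exp(I*pi/4)) + 1*(1)*conj(-I) + 1*(-1)*conj(exp(3*I*pi/4))]
      = (1/8)[(1) + (-exp(3*I*pi/4)) + (-I) + (-exp(I*pi/4)) + (-1) + (-exp(-I*pi/4)) + (I) + (-exp(-3*I*pi/4))] = 0/8 = 0
  <chi_1*chi_3, chi_6> = (1/8)[1*(1)*conj(1) + 1*(-1)*conj(-I) + 1*(1)*conj(-1) + 1*(-1)*conj(I) + 1*(1)*conj(1) + 1*(-1)*conj(-I) + 1*(1)*conj(-1) + 1*(-1)*conj(I)]
      = (1/8)[(1) + (-I) + (-1) + (I) + (1) + (-I) + (-1) + (I)] = 0/8 = 0
  <chi_1*chi_3, chi_7> = (1/8)[1*(1)*conj(1) + 1*(-1)*conj(exp(-I*pi/4)) + 1*(1)*conj(-I) + 1*(-1)*conj(exp(-3*I*pi/4)) + 1*(1)*conj(-1) + 1*(-1)*conj(exp(3*I*pi/4)) + 1*(1)*conj(I) + 1*(-1)*conj(exp(I*pi/4))]
      = (1/8)[(1) + (-exp(I*pi/4)) + (I) + (-exp(3*I*pi/4)) + (-1) + (-exp(-3*I*pi/4)) + (-I) + (-exp(-I*pi/4))] = 0/8 = 0
(Exp terms are combined using exp(i*s)*conj(exp(i*t)) = exp(i*(s-t)), and sums of them are collapsed using the identity that for every m > 1 the m distinct m-th roots of unity sum to 0, e.g. 1 + exp(2*I*pi/3) + exp(-2*I*pi/3) = 0.)
Hence the multiplicities are chi_4: 1. Dimension check: dim(chi_1)*dim(chi_3) = 1*1 = 1 and sum (mult * dim) = 1*1 = 1.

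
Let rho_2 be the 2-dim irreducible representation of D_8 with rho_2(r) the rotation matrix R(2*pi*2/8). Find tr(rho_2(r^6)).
chi_{rho_2}(r^6) = 2*cos(2*pi*2*6/8) = -2

Argument: rho_2(r^6) is rotation by angle 2*pi*2*6/8, whose trace is 2*cos(2*pi*2*6/8) = -2.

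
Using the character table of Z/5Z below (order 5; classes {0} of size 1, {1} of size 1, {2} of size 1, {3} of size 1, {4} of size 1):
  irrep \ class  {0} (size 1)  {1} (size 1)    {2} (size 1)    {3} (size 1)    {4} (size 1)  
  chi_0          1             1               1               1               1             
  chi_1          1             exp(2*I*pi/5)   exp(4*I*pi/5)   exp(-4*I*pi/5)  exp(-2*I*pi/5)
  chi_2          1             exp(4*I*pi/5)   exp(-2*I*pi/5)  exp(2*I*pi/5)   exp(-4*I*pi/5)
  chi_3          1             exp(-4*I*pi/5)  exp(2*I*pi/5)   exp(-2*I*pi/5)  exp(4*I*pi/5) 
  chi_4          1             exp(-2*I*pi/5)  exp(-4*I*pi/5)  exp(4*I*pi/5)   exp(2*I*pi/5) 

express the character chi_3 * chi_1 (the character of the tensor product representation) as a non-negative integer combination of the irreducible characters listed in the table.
chi_3 tensor chi_1 = chi_4 (all other irreducibles have multiplicity 0).

Why: The character of a tensor product is the pointwise product (chi_3 * chi_1)(C) = chi_3(C) * chi_1(C):
  {0}: (1)*(1), {1}: (exp(-4*I*pi/5))*(exp(2*I*pi/5)), {2}: (exp(2*I*pi/5))*(exp(4*I*pi/5)), {3}: (exp(-2*I*pi/5))*(exp(-4*I*pi/5)), {4}: (exp(4*I*pi/5))*(exp(-2*I*pi/5))
so (chi_3 * chi_1) takes values
  {0} -> 1, {1} -> exp(-2*I*pi/5), {2} -> exp(-4*I*pi/5), {3} -> exp(4*I*pi/5), {4} -> exp(2*I*pi/5).
Now take the inner product of this character with each irreducible chi from the table, <chi_3*chi_1, chi> = (1/5) sum_C |C| (chi_3*chi_1)(C) conj(chi(C)):
  <chi_3*chi_1, chi_0> = (1/5)[1*(1)*conj(1) + 1*(exp(-2*I*pi/5))*conj(1) + 1*(exp(-4*I*pi/5))*conj(1) + 1*(exp(4*I*pi/5))*conj(1) + 1*(exp(2*I*pi/5))*conj(1)]
      = (1/5)[(1) + (exp(-2*I*pi/5)) + (exp(-4*I*pi/5)) + (exp(4*I*pi/5)) + (exp(2*I*pi/5))] = 0/5 = 0
  <chi_3*chi_1, chi_1> = (1/5)[1*(1)*conj(1) + 1*(exp(-2*I*pi/5))*conj(exp(2*I*pi/5)) + 1*(exp(-4*I*pi/5))*conj(exp(4*I*pi/5)) + 1*(exp(4*I*pi/5))*conj(exp(-4*I*pi/5)) + 1*(exp(2*I*pi/5))*conj(exp(-2*I*pi/5))]
      = (1/5)[(1) + (exp(-4*I*pi/5)) + (exp(2*I*pi/5)) + (exp(-2*I*pi/5)) + (exp(4*I*pi/5))] = 0/5 = 0
  <chi_3*chi_1, chi_2> = (1/5)[1*(1)*conj(1) + 1*(exp(-2*I*pi/5))*conj(exp(4*I*pi/5)) + 1*(exp(-4*I*pi/5))*conj(exp(-2*I*pi/5)) + 1*(exp(4*I*pi/5))*conj(exp(2*I*pi/5)) + 1*(exp(2*I*pi/5))*conj(exp(-4*I*pi/5))]
      = (1/5)[(1) + (exp(4*I*pi/5)) + (exp(-2*I*pi/5)) + (exp(2*I*pi/5)) + (exp(-4*I*pi/5))] = 0/5 = 0
  <chi_3*chi_1, chi_3> = (1/5)[1*(1)*conj(1) + 1*(exp(-2*I*pi/5))*conj(exp(-4*I*pi/5)) + 1*(exp(-4*I*pi/5))*conj(exp(2*I*pi/5)) + 1*(exp(4*I*pi/5))*conj(exp(-2*I*pi/5)) + 1*(exp(2*I*pi/5))*conj(exp(4*I*pi/5))]
      = (1/5)[(1) + (exp(2*I*pi/5)) + (exp(4*I*pi/5)) + (exp(-4*I*pi/5)) + (exp(-2*I*pi/5))] = 0/5 = 0
  <chi_3*chi_1, chi_4> = (1/5)[1*(1)*conj(1) + 1*(exp(-2*I*pi/5))*conj(exp(-2*I*pi/5)) + 1*(exp(-4*I*pi/5))*conj(exp(-4*I*pi/5)) + 1*(exp(4*I*pi/5))*conj(exp(4*I*pi/5)) + 1*(exp(2*I*pi/5))*conj(exp(2*I*pi/5))]
      = (1/5)[(1) + (1) + (1) + (1) + (1)] = 5/5 = 1
(Exp terms are combined using exp(i*s)*conj(exp(i*t)) = exp(i*(s-t)), and sums of them are collapsed using the identity that for every m > 1 the m distinct m-th roots of unity sum to 0, e.g. 1 + exp(2*I*pi/3) + exp(-2*I*pi/3) = 0.)
Hence the multiplicities are chi_4: 1. Dimension check: dim(chi_3)*dim(chi_1) = 1*1 = 1 and sum (mult * dim) = 1*1 = 1.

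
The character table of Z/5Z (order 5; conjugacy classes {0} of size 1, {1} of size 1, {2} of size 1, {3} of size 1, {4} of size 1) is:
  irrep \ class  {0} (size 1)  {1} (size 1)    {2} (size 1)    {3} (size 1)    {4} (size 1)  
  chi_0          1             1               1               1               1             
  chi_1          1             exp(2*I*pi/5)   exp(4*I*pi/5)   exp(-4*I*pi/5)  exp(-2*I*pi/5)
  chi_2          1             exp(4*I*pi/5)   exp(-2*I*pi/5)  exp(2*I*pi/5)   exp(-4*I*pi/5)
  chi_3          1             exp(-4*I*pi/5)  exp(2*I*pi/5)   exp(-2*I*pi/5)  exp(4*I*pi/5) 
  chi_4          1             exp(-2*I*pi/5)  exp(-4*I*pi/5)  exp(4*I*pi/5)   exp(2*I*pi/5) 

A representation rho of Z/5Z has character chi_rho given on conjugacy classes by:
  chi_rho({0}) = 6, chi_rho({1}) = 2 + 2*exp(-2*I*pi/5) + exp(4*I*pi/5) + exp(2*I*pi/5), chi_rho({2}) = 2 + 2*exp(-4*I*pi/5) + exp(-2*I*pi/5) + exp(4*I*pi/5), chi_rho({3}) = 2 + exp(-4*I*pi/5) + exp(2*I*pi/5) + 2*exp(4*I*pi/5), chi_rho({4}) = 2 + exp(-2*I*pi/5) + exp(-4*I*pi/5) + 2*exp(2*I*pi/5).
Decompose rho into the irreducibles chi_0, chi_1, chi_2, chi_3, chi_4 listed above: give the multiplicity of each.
Multiplicities: chi_0: 2, chi_1: 1, chi_2: 1, chi_3: 0, chi_4: 2.

Working: Use <chi_rho, chi> = (1/|G|) sum_C |C| * chi_rho(C) * conj(chi(C)) with |G| = 5 for each irreducible chi in the table:
  <chi_rho, chi_0> = (1/5)[1*(6)*conj(1) + 1*(2 + 2*exp(-2*I*pi/5) + exp(4*I*pi/5) + exp(2*I*pi/5))*conj(1) + 1*(2 + 2*exp(-4*I*pi/5) + exp(-2*I*pi/5) + exp(4*I*pi/5))*conj(1) + 1*(2 + exp(-4*I*pi/5) + exp(2*I*pi/5) + 2*exp(4*I*pi/5))*conj(1) + 1*(2 + exp(-2*I*pi/5) + exp(-4*I*pi/5) + 2*exp(2*I*pi/5))*conj(1)]
      = (1/5)[(6) + (2 + 2*exp(-2*I*pi/5) + exp(4*I*pi/5) + exp(2*I*pi/5)) + (2 + 2*exp(-4*I*pi/5) + exp(-2*I*pi/5) + exp(4*I*pi/5)) + (2 + exp(-4*I*pi/5) + exp(2*I*pi/5) + 2*exp(4*I*pi/5)) + (2 + exp(-2*I*pi/5) + exp(-4*I*pi/5) + 2*exp(2*I*pi/5))] = 10/5 = 2
  <chi_rho, chi_1> = (1/5)[1*(6)*conj(1) + 1*(2 + 2*exp(-2*I*pi/5) + exp(4*I*pi/5) + exp(2*I*pi/5))*conj(exp(2*I*pi/5)) + 1*(2 + 2*exp(-4*I*pi/5) + exp(-2*I*pi/5) + exp(4*I*pi/5))*conj(exp(4*I*pi/5)) + 1*(2 + exp(-4*I*pi/5) + exp(2*I*pi/5) + 2*exp(4*I*pi/5))*conj(exp(-4*I*pi/5)) + 1*(2 + exp(-2*I*pi/5) + exp(-4*I*pi/5) + 2*exp(2*I*pi/5))*conj(exp(-2*I*pi/5))]
      = (1/5)[(6) + (1 + 2*exp(-2*I*pi/5) + 2*exp(-4*I*pi/5) + exp(2*I*pi/5)) + (1 + 2*exp(-4*I*pi/5) + exp(4*I*pi/5) + 2*exp(2*I*pi/5)) + (1 + 2*exp(-2*I*pi/5) + exp(-4*I*pi/5) + 2*exp(4*I*pi/5)) + (1 + exp(-2*I*pi/5) + 2*exp(4*I*pi/5) + 2*exp(2*I*pi/5))] = 5/5 = 1
  <chi_rho, chi_2> = (1/5)[1*(6)*conj(1) + 1*(2 + 2*exp(-2*I*pi/5) + exp(4*I*pi/5) + exp(2*I*pi/5))*conj(exp(4*I*pi/5)) + 1*(2 + 2*exp(-4*I*pi/5) + exp(-2*I*pi/5) + exp(4*I*pi/5))*conj(exp(-2*I*pi/5)) + 1*(2 + exp(-4*I*pi/5) + exp(2*I*pi/5) + 2*exp(4*I*pi/5))*conj(exp(2*I*pi/5)) + 1*(2 + exp(-2*I*pi/5) + exp(-4*I*pi/5) + 2*exp(2*I*pi/5))*conj(exp(-4*I*pi/5))]
      = (1/5)[(6) + (1 + 2*exp(-4*I*pi/5) + exp(-2*I*pi/5) + 2*exp(4*I*pi/5)) + (1 + 2*exp(-2*I*pi/5) + exp(-4*I*pi/5) + 2*exp(2*I*pi/5)) + (1 + 2*exp(-2*I*pi/5) + exp(4*I*pi/5) + 2*exp(2*I*pi/5)) + (1 + 2*exp(-4*I*pi/5) + exp(2*I*pi/5) + 2*exp(4*I*pi/5))] = 5/5 = 1
  <chi_rho, chi_3> = (1/5)[1*(6)*conj(1) + 1*(2 + 2*exp(-2*I*pi/5) + exp(4*I*pi/5) + exp(2*I*pi/5))*conj(exp(-4*I*pi/5)) + 1*(2 + 2*exp(-4*I*pi/5) + exp(-2*I*pi/5) + exp(4*I*pi/5))*conj(exp(2*I*pi/5)) + 1*(2 + exp(-4*I*pi/5) + exp(2*I*pi/5) + 2*exp(4*I*pi/5))*conj(exp(-2*I*pi/5)) + 1*(2 + exp(-2*I*pi/5) + exp(-4*I*pi/5) + 2*exp(2*I*pi/5))*conj(exp(4*I*pi/5))]
      = (1/5)[(6) + (exp(-2*I*pi/5) + exp(-4*I*pi/5) + 2*exp(4*I*pi/5) + 2*exp(2*I*pi/5)) + (2*exp(-2*I*pi/5) + exp(-4*I*pi/5) + exp(2*I*pi/5) + 2*exp(4*I*pi/5)) + (2*exp(-4*I*pi/5) + exp(-2*I*pi/5) + exp(4*I*pi/5) + 2*exp(2*I*pi/5)) + (2*exp(-2*I*pi/5) + 2*exp(-4*I*pi/5) + exp(4*I*pi/5) + exp(2*I*pi/5))] = 0/5 = 0
  <chi_rho, chi_4> = (1/5)[1*(6)*conj(1) + 1*(2 + 2*exp(-2*I*pi/5) + exp(4*I*pi/5) + exp(2*I*pi/5))*conj(exp(-2*I*pi/5)) + 1*(2 + 2*exp(-4*I*pi/5) + exp(-2*I*pi/5) + exp(4*I*pi/5))*conj(exp(-4*I*pi/5)) + 1*(2 + exp(-4*I*pi/5) + exp(2*I*pi/5) + 2*exp(4*I*pi/5))*conj(exp(4*I*pi/5)) + 1*(2 + exp(-2*I*pi/5) + exp(-4*I*pi/5) + 2*exp(2*I*pi/5))*conj(exp(2*I*pi/5))]
      = (1/5)[(6) + (2 + exp(-4*I*pi/5) + exp(4*I*pi/5) + 2*exp(2*I*pi/5)) + (2 + exp(-2*I*pi/5) + exp(2*I*pi/5) + 2*exp(4*I*pi/5)) + (2 + 2*exp(-4*I*pi/5) + exp(-2*I*pi/5) + exp(2*I*pi/5)) + (2 + 2*exp(-2*I*pi/5) + exp(-4*I*pi/5) + exp(4*I*pi/5))] = 10/5 = 2
(Exp terms are combined using exp(i*s)*conj(exp(i*t)) = exp(i*(s-t)), and sums of them are collapsed using the identity that for every m > 1 the m distinct m-th roots of unity sum to 0, e.g. 1 + exp(2*I*pi/3) + exp(-2*I*pi/3) = 0.)
Dimension check: dim(rho) = sum (mult * dim) = 2*1 + 1*1 + 1*1 + 0*1 + 2*1 = 6 = chi_rho(e) = 6.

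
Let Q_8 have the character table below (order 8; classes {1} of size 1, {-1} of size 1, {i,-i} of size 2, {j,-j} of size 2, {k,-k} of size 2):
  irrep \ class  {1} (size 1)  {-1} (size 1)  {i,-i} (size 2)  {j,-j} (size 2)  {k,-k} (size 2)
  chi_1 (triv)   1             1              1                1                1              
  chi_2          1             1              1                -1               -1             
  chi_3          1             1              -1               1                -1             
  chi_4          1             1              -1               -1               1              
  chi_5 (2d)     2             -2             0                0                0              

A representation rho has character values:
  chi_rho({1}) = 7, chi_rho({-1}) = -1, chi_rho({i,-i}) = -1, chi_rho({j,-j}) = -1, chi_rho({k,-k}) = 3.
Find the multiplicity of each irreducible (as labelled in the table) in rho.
Multiplicities: chi_1: 1, chi_2: 0, chi_3: 0, chi_4: 2, chi_5: 2.

Derivation: Use <chi_rho, chi> = (1/|G|) sum_C |C| * chi_rho(C) * conj(chi(C)) with |G| = 8 for each irreducible chi in the table:
  <chi_rho, chi_1> = (1/8)[1*(7)*conj(1) + 1*(-1)*conj(1) + 2*(-1)*conj(1) + 2*(-1)*conj(1) + 2*(3)*conj(1)]
      = (1/8)[(7) + (-1) + (-2) + (-2) + (6)] = 8/8 = 1
  <chi_rho, chi_2> = (1/8)[1*(7)*conj(1) + 1*(-1)*conj(1) + 2*(-1)*conj(1) + 2*(-1)*conj(-1) + 2*(3)*conj(-1)]
      = (1/8)[(7) + (-1) + (-2) + (2) + (-6)] = 0/8 = 0
  <chi_rho, chi_3> = (1/8)[1*(7)*conj(1) + 1*(-1)*conj(1) + 2*(-1)*conj(-1) + 2*(-1)*conj(1) + 2*(3)*conj(-1)]
      = (1/8)[(7) + (-1) + (2) + (-2) + (-6)] = 0/8 = 0
  <chi_rho, chi_4> = (1/8)[1*(7)*conj(1) + 1*(-1)*conj(1) + 2*(-1)*conj(-1) + 2*(-1)*conj(-1) + 2*(3)*conj(1)]
      = (1/8)[(7) + (-1) + (2) + (2) + (6)] = 16/8 = 2
  <chi_rho, chi_5> = (1/8)[1*(7)*conj(2) + 1*(-1)*conj(-2) + 2*(-1)*conj(0) + 2*(-1)*conj(0) + 2*(3)*conj(0)]
      = (1/8)[(14) + (2) + (0) + (0) + (0)] = 16/8 = 2
Dimension check: dim(rho) = sum (mult * dim) = 1*1 + 0*1 + 0*1 + 2*1 + 2*2 = 7 = chi_rho(e) = 7.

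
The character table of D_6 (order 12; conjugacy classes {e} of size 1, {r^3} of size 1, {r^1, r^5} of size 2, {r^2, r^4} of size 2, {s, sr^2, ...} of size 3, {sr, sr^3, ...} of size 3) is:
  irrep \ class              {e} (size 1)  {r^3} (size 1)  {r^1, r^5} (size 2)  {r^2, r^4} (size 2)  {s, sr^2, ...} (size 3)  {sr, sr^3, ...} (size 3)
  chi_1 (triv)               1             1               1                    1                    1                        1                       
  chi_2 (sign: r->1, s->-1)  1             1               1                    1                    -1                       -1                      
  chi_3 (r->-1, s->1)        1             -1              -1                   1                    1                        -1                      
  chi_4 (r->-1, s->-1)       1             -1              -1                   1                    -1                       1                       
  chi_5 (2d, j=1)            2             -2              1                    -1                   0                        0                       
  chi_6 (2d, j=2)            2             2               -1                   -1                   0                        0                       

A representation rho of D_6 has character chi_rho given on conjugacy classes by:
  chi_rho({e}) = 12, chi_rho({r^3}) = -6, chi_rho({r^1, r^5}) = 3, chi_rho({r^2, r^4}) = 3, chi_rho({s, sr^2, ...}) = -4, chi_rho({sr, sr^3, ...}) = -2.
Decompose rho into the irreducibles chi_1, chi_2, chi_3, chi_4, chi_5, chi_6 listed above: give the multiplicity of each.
Multiplicities: chi_1: 0, chi_2: 3, chi_3: 1, chi_4: 2, chi_5: 3, chi_6: 0.

Why: Use <chi_rho, chi> = (1/|G|) sum_C |C| * chi_rho(C) * conj(chi(C)) with |G| = 12 for each irreducible chi in the table:
  <chi_rho, chi_1> = (1/12)[1*(12)*conj(1) + 1*(-6)*conj(1) + 2*(3)*conj(1) + 2*(3)*conj(1) + 3*(-4)*conj(1) + 3*(-2)*conj(1)]
      = (1/12)[(12) + (-6) + (6) + (6) + (-12) + (-6)] = 0/12 = 0
  <chi_rho, chi_2> = (1/12)[1*(12)*conj(1) + 1*(-6)*conj(1) + 2*(3)*conj(1) + 2*(3)*conj(1) + 3*(-4)*conj(-1) + 3*(-2)*conj(-1)]
      = (1/12)[(12) + (-6) + (6) + (6) + (12) + (6)] = 36/12 = 3
  <chi_rho, chi_3> = (1/12)[1*(12)*conj(1) + 1*(-6)*conj(-1) + 2*(3)*conj(-1) + 2*(3)*conj(1) + 3*(-4)*conj(1) + 3*(-2)*conj(-1)]
      = (1/12)[(12) + (6) + (-6) + (6) + (-12) + (6)] = 12/12 = 1
  <chi_rho, chi_4> = (1/12)[1*(12)*conj(1) + 1*(-6)*conj(-1) + 2*(3)*conj(-1) + 2*(3)*conj(1) + 3*(-4)*conj(-1) + 3*(-2)*conj(1)]
      = (1/12)[(12) + (6) + (-6) + (6) + (12) + (-6)] = 24/12 = 2
  <chi_rho, chi_5> = (1/12)[1*(12)*conj(2) + 1*(-6)*conj(-2) + 2*(3)*conj(1) + 2*(3)*conj(-1) + 3*(-4)*conj(0) + 3*(-2)*conj(0)]
      = (1/12)[(24) + (12) + (6) + (-6) + (0) + (0)] = 36/12 = 3
  <chi_rho, chi_6> = (1/12)[1*(12)*conj(2) + 1*(-6)*conj(2) + 2*(3)*conj(-1) + 2*(3)*conj(-1) + 3*(-4)*conj(0) + 3*(-2)*conj(0)]
      = (1/12)[(24) + (-12) + (-6) + (-6) + (0) + (0)] = 0/12 = 0
Dimension check: dim(rho) = sum (mult * dim) = 0*1 + 3*1 + 1*1 + 2*1 + 3*2 + 0*2 = 12 = chi_rho(e) = 12.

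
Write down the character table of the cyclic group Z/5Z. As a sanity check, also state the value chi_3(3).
Character table of Z/5Z (irreps indexed chi_0,...,chi_4 with chi_k(m) = zeta_5^(k*m), zeta_5 = exp(2*pi*i/5)):
  irrep \ class  {0} (size 1)  {1} (size 1)    {2} (size 1)    {3} (size 1)    {4} (size 1)  
  chi_0          1             1               1               1               1             
  chi_1          1             exp(2*I*pi/5)   exp(4*I*pi/5)   exp(-4*I*pi/5)  exp(-2*I*pi/5)
  chi_2          1             exp(4*I*pi/5)   exp(-2*I*pi/5)  exp(2*I*pi/5)   exp(-4*I*pi/5)
  chi_3          1             exp(-4*I*pi/5)  exp(2*I*pi/5)   exp(-2*I*pi/5)  exp(4*I*pi/5) 
  chi_4          1             exp(-2*I*pi/5)  exp(-4*I*pi/5)  exp(4*I*pi/5)   exp(2*I*pi/5) 

Spot check: chi_3(3) = zeta_5^(3*3) = zeta_5^9 = exp(-2*I*pi/5).

Details: Z/5Z is abelian, so all 5 irreducible complex representations are 1-dimensional. They are given by chi_k(m) = zeta_5^(k*m) for k = 0,...,4. Row orthogonality: sum_m chi_k(m) conj(chi_l(m)) = 5 * [k = l].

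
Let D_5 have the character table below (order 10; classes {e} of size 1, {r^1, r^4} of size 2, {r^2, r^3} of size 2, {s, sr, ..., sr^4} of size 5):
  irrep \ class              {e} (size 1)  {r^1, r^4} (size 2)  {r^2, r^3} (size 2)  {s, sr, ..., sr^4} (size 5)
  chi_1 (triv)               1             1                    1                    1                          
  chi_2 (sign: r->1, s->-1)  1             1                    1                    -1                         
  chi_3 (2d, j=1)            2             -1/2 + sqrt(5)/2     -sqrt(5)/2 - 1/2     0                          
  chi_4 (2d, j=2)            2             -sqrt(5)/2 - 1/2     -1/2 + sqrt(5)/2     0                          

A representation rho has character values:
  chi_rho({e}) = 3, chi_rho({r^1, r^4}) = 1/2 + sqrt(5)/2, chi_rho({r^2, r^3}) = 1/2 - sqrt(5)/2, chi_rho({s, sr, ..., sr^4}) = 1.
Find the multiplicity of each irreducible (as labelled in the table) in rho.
Multiplicities: chi_1: 1, chi_2: 0, chi_3: 1, chi_4: 0.

Argument: Use <chi_rho, chi> = (1/|G|) sum_C |C| * chi_rho(C) * conj(chi(C)) with |G| = 10 for each irreducible chi in the table:
  <chi_rho, chi_1> = (1/10)[1*(3)*conj(1) + 2*(1/2 + sqrt(5)/2)*conj(1) + 2*(1/2 - sqrt(5)/2)*conj(1) + 5*(1)*conj(1)]
      = (1/10)[(3) + (1 + sqrt(5)) + (1 - sqrt(5)) + (5)] = 10/10 = 1
  <chi_rho, chi_2> = (1/10)[1*(3)*conj(1) + 2*(1/2 + sqrt(5)/2)*conj(1) + 2*(1/2 - sqrt(5)/2)*conj(1) + 5*(1)*conj(-1)]
      = (1/10)[(3) + (1 + sqrt(5)) + (1 - sqrt(5)) + (-5)] = 0/10 = 0
  <chi_rho, chi_3> = (1/10)[1*(3)*conj(2) + 2*(1/2 + sqrt(5)/2)*conj(-1/2 + sqrt(5)/2) + 2*(1/2 - sqrt(5)/2)*conj(-sqrt(5)/2 - 1/2) + 5*(1)*conj(0)]
      = (1/10)[(6) + (2) + (2) + (0)] = 10/10 = 1
  <chi_rho, chi_4> = (1/10)[1*(3)*conj(2) + 2*(1/2 + sqrt(5)/2)*conj(-sqrt(5)/2 - 1/2) + 2*(1/2 - sqrt(5)/2)*conj(-1/2 + sqrt(5)/2) + 5*(1)*conj(0)]
      = (1/10)[(6) + (-3 - sqrt(5)) + (-3 + sqrt(5)) + (0)] = 0/10 = 0
Dimension check: dim(rho) = sum (mult * dim) = 1*1 + 0*1 + 1*2 + 0*2 = 3 = chi_rho(e) = 3.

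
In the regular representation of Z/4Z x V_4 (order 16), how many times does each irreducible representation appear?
Each irreducible V_i of dimension d_i appears with multiplicity d_i, i.e. rho_reg = (direct sum over all irreducibles V_i) d_i V_i. The irreducible dimensions for Z/4Z x V_4 are 1, 1, 1, 1, 1, 1, 1, 1, 1, 1, 1, 1, 1, 1, 1, 1: 16 irreducibles of dimension 1, each with multiplicity 1. Total dimension 16*1*1 = 16 = |G|.

Derivation: General theorem: in the regular representation of a finite group G, each irreducible appears with multiplicity equal to its dimension. Check: dim(rho_reg) = sum d_i^2 = 1 + 1 + 1 + 1 + 1 + 1 + 1 + 1 + 1 + 1 + 1 + 1 + 1 + 1 + 1 + 1 = 16 = |G|.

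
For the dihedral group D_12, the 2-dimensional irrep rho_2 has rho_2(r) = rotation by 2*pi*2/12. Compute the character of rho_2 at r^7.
chi_{rho_2}(r^7) = 2*cos(2*pi*2*7/12) = 1

rho_2(r^7) is rotation by angle 2*pi*2*7/12, whose trace is 2*cos(2*pi*2*7/12) = 1.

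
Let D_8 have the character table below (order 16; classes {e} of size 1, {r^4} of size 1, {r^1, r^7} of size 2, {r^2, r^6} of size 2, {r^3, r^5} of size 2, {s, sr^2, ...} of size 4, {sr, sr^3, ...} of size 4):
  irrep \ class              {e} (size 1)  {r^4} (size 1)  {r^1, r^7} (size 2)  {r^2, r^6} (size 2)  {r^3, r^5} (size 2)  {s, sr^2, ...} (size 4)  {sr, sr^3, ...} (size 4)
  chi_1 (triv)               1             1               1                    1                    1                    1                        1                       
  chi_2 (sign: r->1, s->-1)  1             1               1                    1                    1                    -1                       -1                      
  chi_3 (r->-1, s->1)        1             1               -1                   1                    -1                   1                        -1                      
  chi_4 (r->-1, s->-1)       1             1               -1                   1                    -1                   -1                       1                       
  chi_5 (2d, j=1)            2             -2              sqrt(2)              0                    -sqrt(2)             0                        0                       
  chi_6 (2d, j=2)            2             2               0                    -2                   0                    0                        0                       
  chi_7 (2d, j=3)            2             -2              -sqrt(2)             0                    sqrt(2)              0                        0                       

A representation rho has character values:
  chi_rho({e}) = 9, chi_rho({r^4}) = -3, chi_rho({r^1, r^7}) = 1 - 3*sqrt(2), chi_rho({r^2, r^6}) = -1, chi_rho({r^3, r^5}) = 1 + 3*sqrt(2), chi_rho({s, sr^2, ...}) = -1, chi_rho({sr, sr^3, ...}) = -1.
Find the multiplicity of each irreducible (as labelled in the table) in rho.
Multiplicities: chi_1: 0, chi_2: 1, chi_3: 0, chi_4: 0, chi_5: 0, chi_6: 1, chi_7: 3.

Why: Use <chi_rho, chi> = (1/|G|) sum_C |C| * chi_rho(C) * conj(chi(C)) with |G| = 16 for each irreducible chi in the table:
  <chi_rho, chi_1> = (1/16)[1*(9)*conj(1) + 1*(-3)*conj(1) + 2*(1 - 3*sqrt(2))*conj(1) + 2*(-1)*conj(1) + 2*(1 + 3*sqrt(2))*conj(1) + 4*(-1)*conj(1) + 4*(-1)*conj(1)]
      = (1/16)[(9) + (-3) + (2 - 6*sqrt(2)) + (-2) + (2 + 6*sqrt(2)) + (-4) + (-4)] = 0/16 = 0
  <chi_rho, chi_2> = (1/16)[1*(9)*conj(1) + 1*(-3)*conj(1) + 2*(1 - 3*sqrt(2))*conj(1) + 2*(-1)*conj(1) + 2*(1 + 3*sqrt(2))*conj(1) + 4*(-1)*conj(-1) + 4*(-1)*conj(-1)]
      = (1/16)[(9) + (-3) + (2 - 6*sqrt(2)) + (-2) + (2 + 6*sqrt(2)) + (4) + (4)] = 16/16 = 1
  <chi_rho, chi_3> = (1/16)[1*(9)*conj(1) + 1*(-3)*conj(1) + 2*(1 - 3*sqrt(2))*conj(-1) + 2*(-1)*conj(1) + 2*(1 + 3*sqrt(2))*conj(-1) + 4*(-1)*conj(1) + 4*(-1)*conj(-1)]
      = (1/16)[(9) + (-3) + (-2 + 6*sqrt(2)) + (-2) + (-6*sqrt(2) - 2) + (-4) + (4)] = 0/16 = 0
  <chi_rho, chi_4> = (1/16)[1*(9)*conj(1) + 1*(-3)*conj(1) + 2*(1 - 3*sqrt(2))*conj(-1) + 2*(-1)*conj(1) + 2*(1 + 3*sqrt(2))*conj(-1) + 4*(-1)*conj(-1) + 4*(-1)*conj(1)]
      = (1/16)[(9) + (-3) + (-2 + 6*sqrt(2)) + (-2) + (-6*sqrt(2) - 2) + (4) + (-4)] = 0/16 = 0
  <chi_rho, chi_5> = (1/16)[1*(9)*conj(2) + 1*(-3)*conj(-2) + 2*(1 - 3*sqrt(2))*conj(sqrt(2)) + 2*(-1)*conj(0) + 2*(1 + 3*sqrt(2))*conj(-sqrt(2)) + 4*(-1)*conj(0) + 4*(-1)*conj(0)]
      = (1/16)[(18) + (6) + (-12 + 2*sqrt(2)) + (0) + (-12 - 2*sqrt(2)) + (0) + (0)] = 0/16 = 0
  <chi_rho, chi_6> = (1/16)[1*(9)*conj(2) + 1*(-3)*conj(2) + 2*(1 - 3*sqrt(2))*conj(0) + 2*(-1)*conj(-2) + 2*(1 + 3*sqrt(2))*conj(0) + 4*(-1)*conj(0) + 4*(-1)*conj(0)]
      = (1/16)[(18) + (-6) + (0) + (4) + (0) + (0) + (0)] = 16/16 = 1
  <chi_rho, chi_7> = (1/16)[1*(9)*conj(2) + 1*(-3)*conj(-2) + 2*(1 - 3*sqrt(2))*conj(-sqrt(2)) + 2*(-1)*conj(0) + 2*(1 + 3*sqrt(2))*conj(sqrt(2)) + 4*(-1)*conj(0) + 4*(-1)*conj(0)]
      = (1/16)[(18) + (6) + (12 - 2*sqrt(2)) + (0) + (2*sqrt(2) + 12) + (0) + (0)] = 48/16 = 3
Dimension check: dim(rho) = sum (mult * dim) = 0*1 + 1*1 + 0*1 + 0*1 + 0*2 + 1*2 + 3*2 = 9 = chi_rho(e) = 9.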